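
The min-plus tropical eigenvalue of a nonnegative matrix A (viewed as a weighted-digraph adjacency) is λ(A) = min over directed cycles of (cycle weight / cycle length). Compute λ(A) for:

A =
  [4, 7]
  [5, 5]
λ(A) = 4

Enumerate directed cycles and compute their means (weight / length). Sample:
  cycle 0 → 0: weight = 4, length = 1, mean = 4/1 ≈ 4.000
  cycle 1 → 1: weight = 5, length = 1, mean = 5/1 ≈ 5.000
  cycle 0 → 1 → 0: weight = 12, length = 2, mean = 12/2 ≈ 6.000
  cycle 1 → 0 → 1: weight = 12, length = 2, mean = 12/2 ≈ 6.000
Minimum mean = 4.000, attained e.g. along the cycle 0 → 0 with weight 4 and length 1. So λ(A) = 4/1 = 4.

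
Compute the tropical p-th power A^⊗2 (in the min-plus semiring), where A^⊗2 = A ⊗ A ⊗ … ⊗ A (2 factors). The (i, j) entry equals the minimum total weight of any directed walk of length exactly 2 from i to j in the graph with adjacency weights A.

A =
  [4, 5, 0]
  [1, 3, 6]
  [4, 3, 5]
A^⊗2 =
  [4, 3, 4]
  [4, 6, 1]
  [4, 6, 4]

Each entry (A^⊗2)_ij equals the minimum over all length-2 walks i = v_0 → v_1 → … → v_2 = j of Σ_t A[v_t][v_{t+1}]. For example, for (i, j) = (0, 2) we minimise over 3 possible intermediate vertex sequences; the minimum is 4, attained along the walk 0 → 0 → 2.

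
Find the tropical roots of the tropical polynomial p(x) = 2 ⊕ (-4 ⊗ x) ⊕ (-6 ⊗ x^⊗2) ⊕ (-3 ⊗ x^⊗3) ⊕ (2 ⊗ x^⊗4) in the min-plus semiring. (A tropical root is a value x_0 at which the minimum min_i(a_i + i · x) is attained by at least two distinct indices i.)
Roots: {-5, -3, 2, 6}

Each tropical root is a break point of the lower envelope of the lines y = a_i + i · x (there are 5 lines, with slopes 0, 1, ..., 4). Only the lines that attain the minimum somewhere contribute to roots; other lines are dominated. Here the surviving (envelope) indices are i = 4, i = 3, i = 2, i = 1, i = 0.
Intersections between consecutive envelope lines give the roots: for adjacent envelope indices i < j the intersection is x = (a_i − a_j) / (j − i). Reading off the sorted break points: {-5, -3, 2, 6}.
Verification: at each break x_0, at least two indices attain the minimum of min_i(a_i + i · x_0).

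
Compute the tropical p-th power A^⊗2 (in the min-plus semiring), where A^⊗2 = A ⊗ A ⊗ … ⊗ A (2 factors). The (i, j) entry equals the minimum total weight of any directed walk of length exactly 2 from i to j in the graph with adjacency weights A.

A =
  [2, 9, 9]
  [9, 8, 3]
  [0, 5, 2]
A^⊗2 =
  [4, 11, 11]
  [3, 8, 5]
  [2, 7, 4]

Each entry (A^⊗2)_ij equals the minimum over all length-2 walks i = v_0 → v_1 → … → v_2 = j of Σ_t A[v_t][v_{t+1}]. For example, for (i, j) = (0, 2) we minimise over 3 possible intermediate vertex sequences; the minimum is 11, attained along the walk 0 → 0 → 2.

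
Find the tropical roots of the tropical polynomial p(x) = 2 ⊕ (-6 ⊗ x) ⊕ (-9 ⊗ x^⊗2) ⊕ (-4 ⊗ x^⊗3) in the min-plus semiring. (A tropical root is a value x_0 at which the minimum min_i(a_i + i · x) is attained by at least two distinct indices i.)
Roots: {-5, 3, 8}

Each tropical root is a break point of the lower envelope of the lines y = a_i + i · x (there are 4 lines, with slopes 0, 1, ..., 3). Only the lines that attain the minimum somewhere contribute to roots; other lines are dominated. Here the surviving (envelope) indices are i = 3, i = 2, i = 1, i = 0.
Intersections between consecutive envelope lines give the roots: for adjacent envelope indices i < j the intersection is x = (a_i − a_j) / (j − i). Reading off the sorted break points: {-5, 3, 8}.
Verification: at each break x_0, at least two indices attain the minimum of min_i(a_i + i · x_0).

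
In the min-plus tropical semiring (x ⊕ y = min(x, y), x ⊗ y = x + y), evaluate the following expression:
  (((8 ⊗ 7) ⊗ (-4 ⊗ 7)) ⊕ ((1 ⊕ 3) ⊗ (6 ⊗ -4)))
(((8 ⊗ 7) ⊗ (-4 ⊗ 7)) ⊕ ((1 ⊕ 3) ⊗ (6 ⊗ -4))) = 3

Expand innermost to outermost. Recall ⊕ takes the minimum of its arguments and ⊗ takes their sum. Working out the expression (((8 ⊗ 7) ⊗ (-4 ⊗ 7)) ⊕ ((1 ⊕ 3) ⊗ (6 ⊗ -4))) gives 3.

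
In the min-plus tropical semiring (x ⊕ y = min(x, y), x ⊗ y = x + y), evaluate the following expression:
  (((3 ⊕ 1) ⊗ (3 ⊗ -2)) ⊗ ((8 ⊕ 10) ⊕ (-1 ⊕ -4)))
(((3 ⊕ 1) ⊗ (3 ⊗ -2)) ⊗ ((8 ⊕ 10) ⊕ (-1 ⊕ -4))) = -2

Expand innermost to outermost. Recall ⊕ takes the minimum of its arguments and ⊗ takes their sum. Working out the expression (((3 ⊕ 1) ⊗ (3 ⊗ -2)) ⊗ ((8 ⊕ 10) ⊕ (-1 ⊕ -4))) gives -2.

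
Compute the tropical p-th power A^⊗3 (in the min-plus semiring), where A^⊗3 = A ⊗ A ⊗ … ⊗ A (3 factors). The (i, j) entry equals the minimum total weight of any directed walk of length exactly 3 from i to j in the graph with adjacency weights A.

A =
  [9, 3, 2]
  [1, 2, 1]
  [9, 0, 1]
A^⊗3 =
  [3, 3, 3]
  [2, 2, 2]
  [2, 1, 2]

Each entry (A^⊗3)_ij equals the minimum over all length-3 walks i = v_0 → v_1 → … → v_3 = j of Σ_t A[v_t][v_{t+1}]. For example, for (i, j) = (0, 2) we minimise over 9 possible intermediate vertex sequences; the minimum is 3, attained along the walk 0 → 2 → 1 → 2.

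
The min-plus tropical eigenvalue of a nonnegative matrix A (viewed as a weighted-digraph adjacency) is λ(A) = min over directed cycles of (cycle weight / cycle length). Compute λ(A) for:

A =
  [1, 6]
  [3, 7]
λ(A) = 1

Enumerate directed cycles and compute their means (weight / length). Sample:
  cycle 0 → 0: weight = 1, length = 1, mean = 1/1 ≈ 1.000
  cycle 1 → 1: weight = 7, length = 1, mean = 7/1 ≈ 7.000
  cycle 0 → 1 → 0: weight = 9, length = 2, mean = 9/2 ≈ 4.500
  cycle 1 → 0 → 1: weight = 9, length = 2, mean = 9/2 ≈ 4.500
Minimum mean = 1.000, attained e.g. along the cycle 0 → 0 with weight 1 and length 1. So λ(A) = 1/1 = 1.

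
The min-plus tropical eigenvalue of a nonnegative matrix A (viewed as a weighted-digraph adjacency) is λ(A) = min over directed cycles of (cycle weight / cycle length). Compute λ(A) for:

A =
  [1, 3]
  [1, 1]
λ(A) = 1

Enumerate directed cycles and compute their means (weight / length). Sample:
  cycle 0 → 0: weight = 1, length = 1, mean = 1/1 ≈ 1.000
  cycle 1 → 1: weight = 1, length = 1, mean = 1/1 ≈ 1.000
  cycle 0 → 1 → 0: weight = 4, length = 2, mean = 4/2 ≈ 2.000
  cycle 1 → 0 → 1: weight = 4, length = 2, mean = 4/2 ≈ 2.000
Minimum mean = 1.000, attained e.g. along the cycle 0 → 0 with weight 1 and length 1. So λ(A) = 1/1 = 1.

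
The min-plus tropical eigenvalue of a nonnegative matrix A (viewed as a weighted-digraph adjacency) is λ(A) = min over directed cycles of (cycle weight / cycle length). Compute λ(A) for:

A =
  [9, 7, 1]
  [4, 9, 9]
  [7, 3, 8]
λ(A) = 8/3

Enumerate directed cycles and compute their means (weight / length). Sample:
  cycle 0 → 0: weight = 9, length = 1, mean = 9/1 ≈ 9.000
  cycle 1 → 1: weight = 9, length = 1, mean = 9/1 ≈ 9.000
  cycle 2 → 2: weight = 8, length = 1, mean = 8/1 ≈ 8.000
  cycle 0 → 1 → 0: weight = 11, length = 2, mean = 11/2 ≈ 5.500
  cycle 0 → 2 → 0: weight = 8, length = 2, mean = 8/2 ≈ 4.000
  cycle 1 → 0 → 1: weight = 11, length = 2, mean = 11/2 ≈ 5.500
Minimum mean = 2.667, attained e.g. along the cycle 0 → 2 → 1 → 0 with weight 8 and length 3. So λ(A) = 8/3 = 8/3.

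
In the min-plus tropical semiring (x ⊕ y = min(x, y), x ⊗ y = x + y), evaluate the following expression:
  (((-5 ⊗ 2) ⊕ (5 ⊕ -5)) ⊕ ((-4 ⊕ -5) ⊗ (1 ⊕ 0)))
(((-5 ⊗ 2) ⊕ (5 ⊕ -5)) ⊕ ((-4 ⊕ -5) ⊗ (1 ⊕ 0))) = -5

Expand innermost to outermost. Recall ⊕ takes the minimum of its arguments and ⊗ takes their sum. Working out the expression (((-5 ⊗ 2) ⊕ (5 ⊕ -5)) ⊕ ((-4 ⊕ -5) ⊗ (1 ⊕ 0))) gives -5.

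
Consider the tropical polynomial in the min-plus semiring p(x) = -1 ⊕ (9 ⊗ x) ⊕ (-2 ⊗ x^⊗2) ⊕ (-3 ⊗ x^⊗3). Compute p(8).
p(8) = -1

A tropical monomial a ⊗ x^⊗i evaluates to a + i · x. Evaluating each term at x = 8:
  Term 0 contributes -1 + 0 · 8 = -1
  Term 1 contributes 9 + 1 · 8 = 17
  Term 2 contributes -2 + 2 · 8 = 14
  Term 3 contributes -3 + 3 · 8 = 21
p(8) = ⊕ of these = min[-1, 17, 14, 21] = -1.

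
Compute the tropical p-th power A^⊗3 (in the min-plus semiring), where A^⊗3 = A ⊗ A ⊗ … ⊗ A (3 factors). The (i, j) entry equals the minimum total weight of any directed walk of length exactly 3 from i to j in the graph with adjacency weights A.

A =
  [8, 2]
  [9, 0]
A^⊗3 =
  [11, 2]
  [9, 0]

Each entry (A^⊗3)_ij equals the minimum over all length-3 walks i = v_0 → v_1 → … → v_3 = j of Σ_t A[v_t][v_{t+1}]. For example, for (i, j) = (0, 1) we minimise over 4 possible intermediate vertex sequences; the minimum is 2, attained along the walk 0 → 1 → 1 → 1.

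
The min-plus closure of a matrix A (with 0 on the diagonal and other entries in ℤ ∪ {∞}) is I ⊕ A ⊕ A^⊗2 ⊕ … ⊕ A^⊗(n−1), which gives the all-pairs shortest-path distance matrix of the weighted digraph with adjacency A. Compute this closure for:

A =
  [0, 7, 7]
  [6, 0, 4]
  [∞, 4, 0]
Closure =
  [0, 7, 7]
  [6, 0, 4]
  [10, 4, 0]

This is the Floyd-Warshall all-pairs shortest-path computation. For each intermediate vertex k = 0, 1, …, 2, update dist[i][j] ← min(dist[i][j], dist[i][k] + dist[k][j]). The final matrix gives, for each (i, j), the minimum total weight of any directed path from i to j (possibly empty when i = j).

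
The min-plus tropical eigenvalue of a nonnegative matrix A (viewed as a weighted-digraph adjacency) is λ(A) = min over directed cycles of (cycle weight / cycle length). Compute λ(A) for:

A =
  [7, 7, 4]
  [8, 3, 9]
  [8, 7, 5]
λ(A) = 3

Enumerate directed cycles and compute their means (weight / length). Sample:
  cycle 0 → 0: weight = 7, length = 1, mean = 7/1 ≈ 7.000
  cycle 1 → 1: weight = 3, length = 1, mean = 3/1 ≈ 3.000
  cycle 2 → 2: weight = 5, length = 1, mean = 5/1 ≈ 5.000
  cycle 0 → 1 → 0: weight = 15, length = 2, mean = 15/2 ≈ 7.500
  cycle 0 → 2 → 0: weight = 12, length = 2, mean = 12/2 ≈ 6.000
  cycle 1 → 0 → 1: weight = 15, length = 2, mean = 15/2 ≈ 7.500
Minimum mean = 3.000, attained e.g. along the cycle 1 → 1 with weight 3 and length 1. So λ(A) = 3/1 = 3.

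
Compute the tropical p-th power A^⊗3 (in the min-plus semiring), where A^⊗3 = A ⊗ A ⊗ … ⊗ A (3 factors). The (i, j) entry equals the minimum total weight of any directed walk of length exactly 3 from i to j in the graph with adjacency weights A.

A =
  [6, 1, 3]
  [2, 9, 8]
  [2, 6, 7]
A^⊗3 =
  [9, 4, 6]
  [5, 9, 11]
  [5, 9, 11]

Each entry (A^⊗3)_ij equals the minimum over all length-3 walks i = v_0 → v_1 → … → v_3 = j of Σ_t A[v_t][v_{t+1}]. For example, for (i, j) = (0, 2) we minimise over 9 possible intermediate vertex sequences; the minimum is 6, attained along the walk 0 → 1 → 0 → 2.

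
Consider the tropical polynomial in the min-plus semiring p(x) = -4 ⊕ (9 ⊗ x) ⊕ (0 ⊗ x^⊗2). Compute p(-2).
p(-2) = -4

A tropical monomial a ⊗ x^⊗i evaluates to a + i · x. Evaluating each term at x = -2:
  Term 0 contributes -4 + 0 · -2 = -4
  Term 1 contributes 9 + 1 · -2 = 7
  Term 2 contributes 0 + 2 · -2 = -4
p(-2) = ⊕ of these = min[-4, 7, -4] = -4.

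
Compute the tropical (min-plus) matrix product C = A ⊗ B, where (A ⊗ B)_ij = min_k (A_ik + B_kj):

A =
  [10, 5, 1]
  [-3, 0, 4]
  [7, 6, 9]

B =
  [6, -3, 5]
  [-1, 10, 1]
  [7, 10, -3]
A ⊗ B =
  [4, 7, -2]
  [-1, -6, 1]
  [5, 4, 6]

Apply the min-plus product entry-by-entry:
  C[0][0] = min over k of (A[0][0] + B[0][0] = 10 + 6 = 16, A[0][1] + B[1][0] = 5 + -1 = 4, A[0][2] + B[2][0] = 1 + 7 = 8) = 4 (attained at k = 1)
  C[0][1] = min over k of (A[0][0] + B[0][1] = 10 + -3 = 7, A[0][1] + B[1][1] = 5 + 10 = 15, A[0][2] + B[2][1] = 1 + 10 = 11) = 7 (attained at k = 0)
  C[0][2] = min over k of (A[0][0] + B[0][2] = 10 + 5 = 15, A[0][1] + B[1][2] = 5 + 1 = 6, A[0][2] + B[2][2] = 1 + -3 = -2) = -2 (attained at k = 2)
  C[1][0] = min over k of (A[1][0] + B[0][0] = -3 + 6 = 3, A[1][1] + B[1][0] = 0 + -1 = -1, A[1][2] + B[2][0] = 4 + 7 = 11) = -1 (attained at k = 1)
  C[1][1] = min over k of (A[1][0] + B[0][1] = -3 + -3 = -6, A[1][1] + B[1][1] = 0 + 10 = 10, A[1][2] + B[2][1] = 4 + 10 = 14) = -6 (attained at k = 0)
  C[1][2] = min over k of (A[1][0] + B[0][2] = -3 + 5 = 2, A[1][1] + B[1][2] = 0 + 1 = 1, A[1][2] + B[2][2] = 4 + -3 = 1) = 1 (attained at k = 1)
  C[2][0] = min over k of (A[2][0] + B[0][0] = 7 + 6 = 13, A[2][1] + B[1][0] = 6 + -1 = 5, A[2][2] + B[2][0] = 9 + 7 = 16) = 5 (attained at k = 1)
  C[2][1] = min over k of (A[2][0] + B[0][1] = 7 + -3 = 4, A[2][1] + B[1][1] = 6 + 10 = 16, A[2][2] + B[2][1] = 9 + 10 = 19) = 4 (attained at k = 0)
  C[2][2] = min over k of (A[2][0] + B[0][2] = 7 + 5 = 12, A[2][1] + B[1][2] = 6 + 1 = 7, A[2][2] + B[2][2] = 9 + -3 = 6) = 6 (attained at k = 2)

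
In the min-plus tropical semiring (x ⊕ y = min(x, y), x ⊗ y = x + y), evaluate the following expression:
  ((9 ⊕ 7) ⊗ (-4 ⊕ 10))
((9 ⊕ 7) ⊗ (-4 ⊕ 10)) = 3

Expand innermost to outermost. Recall ⊕ takes the minimum of its arguments and ⊗ takes their sum. Working out the expression ((9 ⊕ 7) ⊗ (-4 ⊕ 10)) gives 3.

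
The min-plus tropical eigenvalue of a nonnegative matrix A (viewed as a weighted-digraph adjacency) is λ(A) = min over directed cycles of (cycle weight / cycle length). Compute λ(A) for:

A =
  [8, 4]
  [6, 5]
λ(A) = 5

Enumerate directed cycles and compute their means (weight / length). Sample:
  cycle 0 → 0: weight = 8, length = 1, mean = 8/1 ≈ 8.000
  cycle 1 → 1: weight = 5, length = 1, mean = 5/1 ≈ 5.000
  cycle 0 → 1 → 0: weight = 10, length = 2, mean = 10/2 ≈ 5.000
  cycle 1 → 0 → 1: weight = 10, length = 2, mean = 10/2 ≈ 5.000
Minimum mean = 5.000, attained e.g. along the cycle 1 → 1 with weight 5 and length 1. So λ(A) = 5/1 = 5.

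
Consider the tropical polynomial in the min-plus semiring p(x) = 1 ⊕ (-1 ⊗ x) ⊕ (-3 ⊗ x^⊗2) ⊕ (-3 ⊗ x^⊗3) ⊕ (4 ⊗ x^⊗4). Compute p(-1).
p(-1) = -6

A tropical monomial a ⊗ x^⊗i evaluates to a + i · x. Evaluating each term at x = -1:
  Term 0 contributes 1 + 0 · -1 = 1
  Term 1 contributes -1 + 1 · -1 = -2
  Term 2 contributes -3 + 2 · -1 = -5
  Term 3 contributes -3 + 3 · -1 = -6
  Term 4 contributes 4 + 4 · -1 = 0
p(-1) = ⊕ of these = min[1, -2, -5, -6, 0] = -6.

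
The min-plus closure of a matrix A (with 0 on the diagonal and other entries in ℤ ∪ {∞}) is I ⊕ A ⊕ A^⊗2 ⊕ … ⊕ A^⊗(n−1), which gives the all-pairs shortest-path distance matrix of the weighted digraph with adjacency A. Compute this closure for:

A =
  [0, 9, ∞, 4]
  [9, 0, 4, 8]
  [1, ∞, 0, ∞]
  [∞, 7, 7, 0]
Closure =
  [0, 9, 11, 4]
  [5, 0, 4, 8]
  [1, 10, 0, 5]
  [8, 7, 7, 0]

This is the Floyd-Warshall all-pairs shortest-path computation. For each intermediate vertex k = 0, 1, …, 3, update dist[i][j] ← min(dist[i][j], dist[i][k] + dist[k][j]). The final matrix gives, for each (i, j), the minimum total weight of any directed path from i to j (possibly empty when i = j).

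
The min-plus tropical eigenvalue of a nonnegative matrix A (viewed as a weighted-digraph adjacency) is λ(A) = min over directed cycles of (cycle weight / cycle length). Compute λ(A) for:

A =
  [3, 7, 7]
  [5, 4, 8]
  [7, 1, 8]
λ(A) = 3

Enumerate directed cycles and compute their means (weight / length). Sample:
  cycle 0 → 0: weight = 3, length = 1, mean = 3/1 ≈ 3.000
  cycle 1 → 1: weight = 4, length = 1, mean = 4/1 ≈ 4.000
  cycle 2 → 2: weight = 8, length = 1, mean = 8/1 ≈ 8.000
  cycle 0 → 1 → 0: weight = 12, length = 2, mean = 12/2 ≈ 6.000
  cycle 0 → 2 → 0: weight = 14, length = 2, mean = 14/2 ≈ 7.000
  cycle 1 → 0 → 1: weight = 12, length = 2, mean = 12/2 ≈ 6.000
Minimum mean = 3.000, attained e.g. along the cycle 0 → 0 with weight 3 and length 1. So λ(A) = 3/1 = 3.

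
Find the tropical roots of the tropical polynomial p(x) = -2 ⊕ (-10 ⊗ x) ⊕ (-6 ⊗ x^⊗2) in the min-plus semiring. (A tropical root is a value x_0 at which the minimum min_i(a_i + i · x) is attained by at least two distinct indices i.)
Roots: {-4, 8}

Each tropical root is a break point of the lower envelope of the lines y = a_i + i · x (there are 3 lines, with slopes 0, 1, ..., 2). Only the lines that attain the minimum somewhere contribute to roots; other lines are dominated. Here the surviving (envelope) indices are i = 2, i = 1, i = 0.
Intersections between consecutive envelope lines give the roots: for adjacent envelope indices i < j the intersection is x = (a_i − a_j) / (j − i). Reading off the sorted break points: {-4, 8}.
Verification: at each break x_0, at least two indices attain the minimum of min_i(a_i + i · x_0).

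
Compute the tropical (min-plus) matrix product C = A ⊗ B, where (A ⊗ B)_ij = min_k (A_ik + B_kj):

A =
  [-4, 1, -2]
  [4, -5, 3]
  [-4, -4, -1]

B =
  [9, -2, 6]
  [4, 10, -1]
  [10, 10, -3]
A ⊗ B =
  [5, -6, -5]
  [-1, 2, -6]
  [0, -6, -5]

Apply the min-plus product entry-by-entry:
  C[0][0] = min over k of (A[0][0] + B[0][0] = -4 + 9 = 5, A[0][1] + B[1][0] = 1 + 4 = 5, A[0][2] + B[2][0] = -2 + 10 = 8) = 5 (attained at k = 0)
  C[0][1] = min over k of (A[0][0] + B[0][1] = -4 + -2 = -6, A[0][1] + B[1][1] = 1 + 10 = 11, A[0][2] + B[2][1] = -2 + 10 = 8) = -6 (attained at k = 0)
  C[0][2] = min over k of (A[0][0] + B[0][2] = -4 + 6 = 2, A[0][1] + B[1][2] = 1 + -1 = 0, A[0][2] + B[2][2] = -2 + -3 = -5) = -5 (attained at k = 2)
  C[1][0] = min over k of (A[1][0] + B[0][0] = 4 + 9 = 13, A[1][1] + B[1][0] = -5 + 4 = -1, A[1][2] + B[2][0] = 3 + 10 = 13) = -1 (attained at k = 1)
  C[1][1] = min over k of (A[1][0] + B[0][1] = 4 + -2 = 2, A[1][1] + B[1][1] = -5 + 10 = 5, A[1][2] + B[2][1] = 3 + 10 = 13) = 2 (attained at k = 0)
  C[1][2] = min over k of (A[1][0] + B[0][2] = 4 + 6 = 10, A[1][1] + B[1][2] = -5 + -1 = -6, A[1][2] + B[2][2] = 3 + -3 = 0) = -6 (attained at k = 1)
  C[2][0] = min over k of (A[2][0] + B[0][0] = -4 + 9 = 5, A[2][1] + B[1][0] = -4 + 4 = 0, A[2][2] + B[2][0] = -1 + 10 = 9) = 0 (attained at k = 1)
  C[2][1] = min over k of (A[2][0] + B[0][1] = -4 + -2 = -6, A[2][1] + B[1][1] = -4 + 10 = 6, A[2][2] + B[2][1] = -1 + 10 = 9) = -6 (attained at k = 0)
  C[2][2] = min over k of (A[2][0] + B[0][2] = -4 + 6 = 2, A[2][1] + B[1][2] = -4 + -1 = -5, A[2][2] + B[2][2] = -1 + -3 = -4) = -5 (attained at k = 1)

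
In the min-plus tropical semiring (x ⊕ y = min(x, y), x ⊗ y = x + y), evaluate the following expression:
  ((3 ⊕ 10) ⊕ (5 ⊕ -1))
((3 ⊕ 10) ⊕ (5 ⊕ -1)) = -1

Expand innermost to outermost. Recall ⊕ takes the minimum of its arguments and ⊗ takes their sum. Working out the expression ((3 ⊕ 10) ⊕ (5 ⊕ -1)) gives -1.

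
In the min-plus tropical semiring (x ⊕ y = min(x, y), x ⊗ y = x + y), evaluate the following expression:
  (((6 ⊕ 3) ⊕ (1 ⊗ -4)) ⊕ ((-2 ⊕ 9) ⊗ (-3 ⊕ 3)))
(((6 ⊕ 3) ⊕ (1 ⊗ -4)) ⊕ ((-2 ⊕ 9) ⊗ (-3 ⊕ 3))) = -5

Expand innermost to outermost. Recall ⊕ takes the minimum of its arguments and ⊗ takes their sum. Working out the expression (((6 ⊕ 3) ⊕ (1 ⊗ -4)) ⊕ ((-2 ⊕ 9) ⊗ (-3 ⊕ 3))) gives -5.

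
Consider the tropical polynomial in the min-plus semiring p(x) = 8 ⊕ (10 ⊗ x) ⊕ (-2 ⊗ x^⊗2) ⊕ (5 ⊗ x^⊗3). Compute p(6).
p(6) = 8

A tropical monomial a ⊗ x^⊗i evaluates to a + i · x. Evaluating each term at x = 6:
  Term 0 contributes 8 + 0 · 6 = 8
  Term 1 contributes 10 + 1 · 6 = 16
  Term 2 contributes -2 + 2 · 6 = 10
  Term 3 contributes 5 + 3 · 6 = 23
p(6) = ⊕ of these = min[8, 16, 10, 23] = 8.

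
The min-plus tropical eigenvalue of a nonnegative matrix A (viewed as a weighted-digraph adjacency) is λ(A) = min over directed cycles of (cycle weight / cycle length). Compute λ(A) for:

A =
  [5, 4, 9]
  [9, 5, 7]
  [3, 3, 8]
λ(A) = 14/3

Enumerate directed cycles and compute their means (weight / length). Sample:
  cycle 0 → 0: weight = 5, length = 1, mean = 5/1 ≈ 5.000
  cycle 1 → 1: weight = 5, length = 1, mean = 5/1 ≈ 5.000
  cycle 2 → 2: weight = 8, length = 1, mean = 8/1 ≈ 8.000
  cycle 0 → 1 → 0: weight = 13, length = 2, mean = 13/2 ≈ 6.500
  cycle 0 → 2 → 0: weight = 12, length = 2, mean = 12/2 ≈ 6.000
  cycle 1 → 0 → 1: weight = 13, length = 2, mean = 13/2 ≈ 6.500
Minimum mean = 4.667, attained e.g. along the cycle 0 → 1 → 2 → 0 with weight 14 and length 3. So λ(A) = 14/3 = 14/3.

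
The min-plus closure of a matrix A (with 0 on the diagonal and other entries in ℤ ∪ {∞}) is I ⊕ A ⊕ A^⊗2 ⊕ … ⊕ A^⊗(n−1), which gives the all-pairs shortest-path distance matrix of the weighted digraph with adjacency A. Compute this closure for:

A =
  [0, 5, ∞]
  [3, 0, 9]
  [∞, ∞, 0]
Closure =
  [0, 5, 14]
  [3, 0, 9]
  [∞, ∞, 0]

This is the Floyd-Warshall all-pairs shortest-path computation. For each intermediate vertex k = 0, 1, …, 2, update dist[i][j] ← min(dist[i][j], dist[i][k] + dist[k][j]). The final matrix gives, for each (i, j), the minimum total weight of any directed path from i to j (possibly empty when i = j).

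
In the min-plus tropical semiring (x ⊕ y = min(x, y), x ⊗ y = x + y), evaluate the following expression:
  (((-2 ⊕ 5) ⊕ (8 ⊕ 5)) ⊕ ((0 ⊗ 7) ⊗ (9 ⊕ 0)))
(((-2 ⊕ 5) ⊕ (8 ⊕ 5)) ⊕ ((0 ⊗ 7) ⊗ (9 ⊕ 0))) = -2

Expand innermost to outermost. Recall ⊕ takes the minimum of its arguments and ⊗ takes their sum. Working out the expression (((-2 ⊕ 5) ⊕ (8 ⊕ 5)) ⊕ ((0 ⊗ 7) ⊗ (9 ⊕ 0))) gives -2.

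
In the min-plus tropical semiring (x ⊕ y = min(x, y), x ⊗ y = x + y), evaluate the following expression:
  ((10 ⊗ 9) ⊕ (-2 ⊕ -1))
((10 ⊗ 9) ⊕ (-2 ⊕ -1)) = -2

Expand innermost to outermost. Recall ⊕ takes the minimum of its arguments and ⊗ takes their sum. Working out the expression ((10 ⊗ 9) ⊕ (-2 ⊕ -1)) gives -2.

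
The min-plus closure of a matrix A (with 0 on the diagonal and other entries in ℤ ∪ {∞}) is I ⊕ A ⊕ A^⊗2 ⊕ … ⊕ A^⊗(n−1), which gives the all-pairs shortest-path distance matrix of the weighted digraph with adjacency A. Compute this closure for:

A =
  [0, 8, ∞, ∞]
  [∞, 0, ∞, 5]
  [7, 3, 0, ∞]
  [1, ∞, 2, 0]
Closure =
  [0, 8, 15, 13]
  [6, 0, 7, 5]
  [7, 3, 0, 8]
  [1, 5, 2, 0]

This is the Floyd-Warshall all-pairs shortest-path computation. For each intermediate vertex k = 0, 1, …, 3, update dist[i][j] ← min(dist[i][j], dist[i][k] + dist[k][j]). The final matrix gives, for each (i, j), the minimum total weight of any directed path from i to j (possibly empty when i = j).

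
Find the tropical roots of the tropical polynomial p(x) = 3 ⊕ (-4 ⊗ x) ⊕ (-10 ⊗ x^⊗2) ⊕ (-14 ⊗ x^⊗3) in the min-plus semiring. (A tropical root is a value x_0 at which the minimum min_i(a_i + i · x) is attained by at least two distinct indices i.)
Roots: {4, 6, 7}

Each tropical root is a break point of the lower envelope of the lines y = a_i + i · x (there are 4 lines, with slopes 0, 1, ..., 3). Only the lines that attain the minimum somewhere contribute to roots; other lines are dominated. Here the surviving (envelope) indices are i = 3, i = 2, i = 1, i = 0.
Intersections between consecutive envelope lines give the roots: for adjacent envelope indices i < j the intersection is x = (a_i − a_j) / (j − i). Reading off the sorted break points: {4, 6, 7}.
Verification: at each break x_0, at least two indices attain the minimum of min_i(a_i + i · x_0).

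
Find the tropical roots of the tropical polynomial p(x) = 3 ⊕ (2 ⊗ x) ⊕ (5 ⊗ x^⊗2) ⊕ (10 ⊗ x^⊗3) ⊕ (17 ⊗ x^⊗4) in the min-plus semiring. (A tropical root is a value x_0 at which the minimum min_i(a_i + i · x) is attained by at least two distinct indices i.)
Roots: {-7, -5, -3, 1}

Each tropical root is a break point of the lower envelope of the lines y = a_i + i · x (there are 5 lines, with slopes 0, 1, ..., 4). Only the lines that attain the minimum somewhere contribute to roots; other lines are dominated. Here the surviving (envelope) indices are i = 4, i = 3, i = 2, i = 1, i = 0.
Intersections between consecutive envelope lines give the roots: for adjacent envelope indices i < j the intersection is x = (a_i − a_j) / (j − i). Reading off the sorted break points: {-7, -5, -3, 1}.
Verification: at each break x_0, at least two indices attain the minimum of min_i(a_i + i · x_0).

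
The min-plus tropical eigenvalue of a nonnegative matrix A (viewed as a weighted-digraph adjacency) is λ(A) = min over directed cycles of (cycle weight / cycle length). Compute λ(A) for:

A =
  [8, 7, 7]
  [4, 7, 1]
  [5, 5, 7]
λ(A) = 3

Enumerate directed cycles and compute their means (weight / length). Sample:
  cycle 0 → 0: weight = 8, length = 1, mean = 8/1 ≈ 8.000
  cycle 1 → 1: weight = 7, length = 1, mean = 7/1 ≈ 7.000
  cycle 2 → 2: weight = 7, length = 1, mean = 7/1 ≈ 7.000
  cycle 0 → 1 → 0: weight = 11, length = 2, mean = 11/2 ≈ 5.500
  cycle 0 → 2 → 0: weight = 12, length = 2, mean = 12/2 ≈ 6.000
  cycle 1 → 0 → 1: weight = 11, length = 2, mean = 11/2 ≈ 5.500
Minimum mean = 3.000, attained e.g. along the cycle 1 → 2 → 1 with weight 6 and length 2. So λ(A) = 6/2 = 3.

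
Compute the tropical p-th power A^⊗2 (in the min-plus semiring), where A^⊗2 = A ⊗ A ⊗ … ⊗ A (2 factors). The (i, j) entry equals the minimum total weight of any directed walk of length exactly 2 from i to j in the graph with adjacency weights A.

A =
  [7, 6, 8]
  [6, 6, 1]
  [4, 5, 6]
A^⊗2 =
  [12, 12, 7]
  [5, 6, 7]
  [10, 10, 6]

Each entry (A^⊗2)_ij equals the minimum over all length-2 walks i = v_0 → v_1 → … → v_2 = j of Σ_t A[v_t][v_{t+1}]. For example, for (i, j) = (0, 2) we minimise over 3 possible intermediate vertex sequences; the minimum is 7, attained along the walk 0 → 1 → 2.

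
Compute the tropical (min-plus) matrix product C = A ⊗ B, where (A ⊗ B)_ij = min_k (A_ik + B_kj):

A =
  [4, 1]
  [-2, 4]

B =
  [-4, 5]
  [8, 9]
A ⊗ B =
  [0, 9]
  [-6, 3]

Apply the min-plus product entry-by-entry:
  C[0][0] = min over k of (A[0][0] + B[0][0] = 4 + -4 = 0, A[0][1] + B[1][0] = 1 + 8 = 9) = 0 (attained at k = 0)
  C[0][1] = min over k of (A[0][0] + B[0][1] = 4 + 5 = 9, A[0][1] + B[1][1] = 1 + 9 = 10) = 9 (attained at k = 0)
  C[1][0] = min over k of (A[1][0] + B[0][0] = -2 + -4 = -6, A[1][1] + B[1][0] = 4 + 8 = 12) = -6 (attained at k = 0)
  C[1][1] = min over k of (A[1][0] + B[0][1] = -2 + 5 = 3, A[1][1] + B[1][1] = 4 + 9 = 13) = 3 (attained at k = 0)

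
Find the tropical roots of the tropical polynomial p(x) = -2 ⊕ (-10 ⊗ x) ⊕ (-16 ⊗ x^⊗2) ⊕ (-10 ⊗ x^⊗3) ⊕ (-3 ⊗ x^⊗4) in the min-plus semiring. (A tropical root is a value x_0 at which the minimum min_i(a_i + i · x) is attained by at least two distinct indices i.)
Roots: {-7, -6, 6, 8}

Each tropical root is a break point of the lower envelope of the lines y = a_i + i · x (there are 5 lines, with slopes 0, 1, ..., 4). Only the lines that attain the minimum somewhere contribute to roots; other lines are dominated. Here the surviving (envelope) indices are i = 4, i = 3, i = 2, i = 1, i = 0.
Intersections between consecutive envelope lines give the roots: for adjacent envelope indices i < j the intersection is x = (a_i − a_j) / (j − i). Reading off the sorted break points: {-7, -6, 6, 8}.
Verification: at each break x_0, at least two indices attain the minimum of min_i(a_i + i · x_0).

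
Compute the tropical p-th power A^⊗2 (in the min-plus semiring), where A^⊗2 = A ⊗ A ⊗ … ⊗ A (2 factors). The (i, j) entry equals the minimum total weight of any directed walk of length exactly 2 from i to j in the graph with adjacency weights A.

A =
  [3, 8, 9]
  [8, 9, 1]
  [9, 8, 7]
A^⊗2 =
  [6, 11, 9]
  [10, 9, 8]
  [12, 15, 9]

Each entry (A^⊗2)_ij equals the minimum over all length-2 walks i = v_0 → v_1 → … → v_2 = j of Σ_t A[v_t][v_{t+1}]. For example, for (i, j) = (0, 2) we minimise over 3 possible intermediate vertex sequences; the minimum is 9, attained along the walk 0 → 1 → 2.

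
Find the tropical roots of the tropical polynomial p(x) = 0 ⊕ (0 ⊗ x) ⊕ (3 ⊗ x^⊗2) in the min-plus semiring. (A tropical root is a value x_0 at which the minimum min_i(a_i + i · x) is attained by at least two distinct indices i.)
Roots: {-3, 0}

Each tropical root is a break point of the lower envelope of the lines y = a_i + i · x (there are 3 lines, with slopes 0, 1, ..., 2). Only the lines that attain the minimum somewhere contribute to roots; other lines are dominated. Here the surviving (envelope) indices are i = 2, i = 1, i = 0.
Intersections between consecutive envelope lines give the roots: for adjacent envelope indices i < j the intersection is x = (a_i − a_j) / (j − i). Reading off the sorted break points: {-3, 0}.
Verification: at each break x_0, at least two indices attain the minimum of min_i(a_i + i · x_0).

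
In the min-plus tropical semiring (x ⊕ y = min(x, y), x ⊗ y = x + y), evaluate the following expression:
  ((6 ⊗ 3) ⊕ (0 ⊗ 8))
((6 ⊗ 3) ⊕ (0 ⊗ 8)) = 8

Expand innermost to outermost. Recall ⊕ takes the minimum of its arguments and ⊗ takes their sum. Working out the expression ((6 ⊗ 3) ⊕ (0 ⊗ 8)) gives 8.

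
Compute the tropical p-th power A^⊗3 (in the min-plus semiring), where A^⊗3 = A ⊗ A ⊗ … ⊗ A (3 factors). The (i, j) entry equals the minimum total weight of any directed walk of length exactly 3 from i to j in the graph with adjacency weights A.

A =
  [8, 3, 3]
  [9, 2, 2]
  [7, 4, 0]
A^⊗3 =
  [10, 7, 3]
  [9, 6, 2]
  [7, 4, 0]

Each entry (A^⊗3)_ij equals the minimum over all length-3 walks i = v_0 → v_1 → … → v_3 = j of Σ_t A[v_t][v_{t+1}]. For example, for (i, j) = (0, 2) we minimise over 9 possible intermediate vertex sequences; the minimum is 3, attained along the walk 0 → 2 → 2 → 2.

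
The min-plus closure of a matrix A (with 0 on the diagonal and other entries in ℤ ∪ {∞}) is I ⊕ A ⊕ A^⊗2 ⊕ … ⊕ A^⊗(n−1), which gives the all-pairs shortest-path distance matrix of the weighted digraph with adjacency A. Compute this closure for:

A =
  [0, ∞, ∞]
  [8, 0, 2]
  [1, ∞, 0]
Closure =
  [0, ∞, ∞]
  [3, 0, 2]
  [1, ∞, 0]

This is the Floyd-Warshall all-pairs shortest-path computation. For each intermediate vertex k = 0, 1, …, 2, update dist[i][j] ← min(dist[i][j], dist[i][k] + dist[k][j]). The final matrix gives, for each (i, j), the minimum total weight of any directed path from i to j (possibly empty when i = j).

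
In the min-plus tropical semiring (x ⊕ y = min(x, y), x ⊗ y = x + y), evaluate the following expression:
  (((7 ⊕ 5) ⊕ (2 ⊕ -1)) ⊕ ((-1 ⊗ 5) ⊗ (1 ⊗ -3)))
(((7 ⊕ 5) ⊕ (2 ⊕ -1)) ⊕ ((-1 ⊗ 5) ⊗ (1 ⊗ -3))) = -1

Expand innermost to outermost. Recall ⊕ takes the minimum of its arguments and ⊗ takes their sum. Working out the expression (((7 ⊕ 5) ⊕ (2 ⊕ -1)) ⊕ ((-1 ⊗ 5) ⊗ (1 ⊗ -3))) gives -1.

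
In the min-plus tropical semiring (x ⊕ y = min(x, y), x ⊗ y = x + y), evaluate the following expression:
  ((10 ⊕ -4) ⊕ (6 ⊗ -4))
((10 ⊕ -4) ⊕ (6 ⊗ -4)) = -4

Expand innermost to outermost. Recall ⊕ takes the minimum of its arguments and ⊗ takes their sum. Working out the expression ((10 ⊕ -4) ⊕ (6 ⊗ -4)) gives -4.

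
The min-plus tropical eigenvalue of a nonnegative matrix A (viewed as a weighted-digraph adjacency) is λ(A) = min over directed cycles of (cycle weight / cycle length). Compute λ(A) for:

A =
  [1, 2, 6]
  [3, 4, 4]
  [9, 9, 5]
λ(A) = 1

Enumerate directed cycles and compute their means (weight / length). Sample:
  cycle 0 → 0: weight = 1, length = 1, mean = 1/1 ≈ 1.000
  cycle 1 → 1: weight = 4, length = 1, mean = 4/1 ≈ 4.000
  cycle 2 → 2: weight = 5, length = 1, mean = 5/1 ≈ 5.000
  cycle 0 → 1 → 0: weight = 5, length = 2, mean = 5/2 ≈ 2.500
  cycle 0 → 2 → 0: weight = 15, length = 2, mean = 15/2 ≈ 7.500
  cycle 1 → 0 → 1: weight = 5, length = 2, mean = 5/2 ≈ 2.500
Minimum mean = 1.000, attained e.g. along the cycle 0 → 0 with weight 1 and length 1. So λ(A) = 1/1 = 1.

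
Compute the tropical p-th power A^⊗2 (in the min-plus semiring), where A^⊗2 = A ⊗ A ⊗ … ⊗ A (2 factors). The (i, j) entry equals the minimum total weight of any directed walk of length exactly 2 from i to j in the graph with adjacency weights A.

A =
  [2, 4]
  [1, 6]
A^⊗2 =
  [4, 6]
  [3, 5]

Each entry (A^⊗2)_ij equals the minimum over all length-2 walks i = v_0 → v_1 → … → v_2 = j of Σ_t A[v_t][v_{t+1}]. For example, for (i, j) = (0, 1) we minimise over 2 possible intermediate vertex sequences; the minimum is 6, attained along the walk 0 → 0 → 1.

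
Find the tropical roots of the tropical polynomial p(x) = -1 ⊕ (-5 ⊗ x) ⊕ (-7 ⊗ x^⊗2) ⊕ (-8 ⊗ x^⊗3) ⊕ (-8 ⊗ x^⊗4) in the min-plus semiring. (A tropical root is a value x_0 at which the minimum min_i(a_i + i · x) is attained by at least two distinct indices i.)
Roots: {0, 1, 2, 4}

Each tropical root is a break point of the lower envelope of the lines y = a_i + i · x (there are 5 lines, with slopes 0, 1, ..., 4). Only the lines that attain the minimum somewhere contribute to roots; other lines are dominated. Here the surviving (envelope) indices are i = 4, i = 3, i = 2, i = 1, i = 0.
Intersections between consecutive envelope lines give the roots: for adjacent envelope indices i < j the intersection is x = (a_i − a_j) / (j − i). Reading off the sorted break points: {0, 1, 2, 4}.
Verification: at each break x_0, at least two indices attain the minimum of min_i(a_i + i · x_0).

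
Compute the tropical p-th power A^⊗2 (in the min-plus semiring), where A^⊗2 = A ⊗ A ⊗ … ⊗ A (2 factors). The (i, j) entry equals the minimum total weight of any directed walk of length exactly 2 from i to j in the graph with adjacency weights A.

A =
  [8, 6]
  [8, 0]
A^⊗2 =
  [14, 6]
  [8, 0]

Each entry (A^⊗2)_ij equals the minimum over all length-2 walks i = v_0 → v_1 → … → v_2 = j of Σ_t A[v_t][v_{t+1}]. For example, for (i, j) = (0, 1) we minimise over 2 possible intermediate vertex sequences; the minimum is 6, attained along the walk 0 → 1 → 1.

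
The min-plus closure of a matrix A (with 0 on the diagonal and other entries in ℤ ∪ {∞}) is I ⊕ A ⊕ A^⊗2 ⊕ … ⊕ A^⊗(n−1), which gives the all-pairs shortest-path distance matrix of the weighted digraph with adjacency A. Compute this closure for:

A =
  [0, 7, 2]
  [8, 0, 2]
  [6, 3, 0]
Closure =
  [0, 5, 2]
  [8, 0, 2]
  [6, 3, 0]

This is the Floyd-Warshall all-pairs shortest-path computation. For each intermediate vertex k = 0, 1, …, 2, update dist[i][j] ← min(dist[i][j], dist[i][k] + dist[k][j]). The final matrix gives, for each (i, j), the minimum total weight of any directed path from i to j (possibly empty when i = j).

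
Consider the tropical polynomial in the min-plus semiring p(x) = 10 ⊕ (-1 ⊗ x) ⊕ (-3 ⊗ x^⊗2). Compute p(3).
p(3) = 2

A tropical monomial a ⊗ x^⊗i evaluates to a + i · x. Evaluating each term at x = 3:
  Term 0 contributes 10 + 0 · 3 = 10
  Term 1 contributes -1 + 1 · 3 = 2
  Term 2 contributes -3 + 2 · 3 = 3
p(3) = ⊕ of these = min[10, 2, 3] = 2.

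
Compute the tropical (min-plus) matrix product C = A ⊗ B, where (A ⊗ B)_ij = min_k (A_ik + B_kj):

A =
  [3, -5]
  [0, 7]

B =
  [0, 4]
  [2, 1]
A ⊗ B =
  [-3, -4]
  [0, 4]

Apply the min-plus product entry-by-entry:
  C[0][0] = min over k of (A[0][0] + B[0][0] = 3 + 0 = 3, A[0][1] + B[1][0] = -5 + 2 = -3) = -3 (attained at k = 1)
  C[0][1] = min over k of (A[0][0] + B[0][1] = 3 + 4 = 7, A[0][1] + B[1][1] = -5 + 1 = -4) = -4 (attained at k = 1)
  C[1][0] = min over k of (A[1][0] + B[0][0] = 0 + 0 = 0, A[1][1] + B[1][0] = 7 + 2 = 9) = 0 (attained at k = 0)
  C[1][1] = min over k of (A[1][0] + B[0][1] = 0 + 4 = 4, A[1][1] + B[1][1] = 7 + 1 = 8) = 4 (attained at k = 0)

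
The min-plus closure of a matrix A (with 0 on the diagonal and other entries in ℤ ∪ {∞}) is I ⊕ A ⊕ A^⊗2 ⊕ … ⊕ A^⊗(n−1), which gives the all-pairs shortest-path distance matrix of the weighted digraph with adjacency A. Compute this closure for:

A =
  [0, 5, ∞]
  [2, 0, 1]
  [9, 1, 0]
Closure =
  [0, 5, 6]
  [2, 0, 1]
  [3, 1, 0]

This is the Floyd-Warshall all-pairs shortest-path computation. For each intermediate vertex k = 0, 1, …, 2, update dist[i][j] ← min(dist[i][j], dist[i][k] + dist[k][j]). The final matrix gives, for each (i, j), the minimum total weight of any directed path from i to j (possibly empty when i = j).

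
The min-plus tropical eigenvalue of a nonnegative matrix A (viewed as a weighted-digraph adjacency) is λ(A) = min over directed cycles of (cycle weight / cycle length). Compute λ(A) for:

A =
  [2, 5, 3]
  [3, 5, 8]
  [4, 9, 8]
λ(A) = 2

Enumerate directed cycles and compute their means (weight / length). Sample:
  cycle 0 → 0: weight = 2, length = 1, mean = 2/1 ≈ 2.000
  cycle 1 → 1: weight = 5, length = 1, mean = 5/1 ≈ 5.000
  cycle 2 → 2: weight = 8, length = 1, mean = 8/1 ≈ 8.000
  cycle 0 → 1 → 0: weight = 8, length = 2, mean = 8/2 ≈ 4.000
  cycle 0 → 2 → 0: weight = 7, length = 2, mean = 7/2 ≈ 3.500
  cycle 1 → 0 → 1: weight = 8, length = 2, mean = 8/2 ≈ 4.000
Minimum mean = 2.000, attained e.g. along the cycle 0 → 0 with weight 2 and length 1. So λ(A) = 2/1 = 2.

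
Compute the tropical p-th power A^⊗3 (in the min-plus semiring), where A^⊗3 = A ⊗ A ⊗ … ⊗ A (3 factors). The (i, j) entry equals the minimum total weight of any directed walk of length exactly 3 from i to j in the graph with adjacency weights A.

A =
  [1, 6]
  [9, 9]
A^⊗3 =
  [3, 8]
  [11, 16]

Each entry (A^⊗3)_ij equals the minimum over all length-3 walks i = v_0 → v_1 → … → v_3 = j of Σ_t A[v_t][v_{t+1}]. For example, for (i, j) = (0, 1) we minimise over 4 possible intermediate vertex sequences; the minimum is 8, attained along the walk 0 → 0 → 0 → 1.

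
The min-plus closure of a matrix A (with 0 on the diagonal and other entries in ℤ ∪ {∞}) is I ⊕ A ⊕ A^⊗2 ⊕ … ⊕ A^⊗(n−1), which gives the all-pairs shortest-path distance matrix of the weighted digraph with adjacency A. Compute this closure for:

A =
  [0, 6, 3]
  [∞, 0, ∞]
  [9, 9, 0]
Closure =
  [0, 6, 3]
  [∞, 0, ∞]
  [9, 9, 0]

This is the Floyd-Warshall all-pairs shortest-path computation. For each intermediate vertex k = 0, 1, …, 2, update dist[i][j] ← min(dist[i][j], dist[i][k] + dist[k][j]). The final matrix gives, for each (i, j), the minimum total weight of any directed path from i to j (possibly empty when i = j).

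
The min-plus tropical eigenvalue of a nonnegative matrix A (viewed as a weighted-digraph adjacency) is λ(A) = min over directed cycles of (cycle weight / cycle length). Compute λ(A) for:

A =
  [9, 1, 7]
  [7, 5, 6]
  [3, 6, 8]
λ(A) = 10/3

Enumerate directed cycles and compute their means (weight / length). Sample:
  cycle 0 → 0: weight = 9, length = 1, mean = 9/1 ≈ 9.000
  cycle 1 → 1: weight = 5, length = 1, mean = 5/1 ≈ 5.000
  cycle 2 → 2: weight = 8, length = 1, mean = 8/1 ≈ 8.000
  cycle 0 → 1 → 0: weight = 8, length = 2, mean = 8/2 ≈ 4.000
  cycle 0 → 2 → 0: weight = 10, length = 2, mean = 10/2 ≈ 5.000
  cycle 1 → 0 → 1: weight = 8, length = 2, mean = 8/2 ≈ 4.000
Minimum mean = 3.333, attained e.g. along the cycle 0 → 1 → 2 → 0 with weight 10 and length 3. So λ(A) = 10/3 = 10/3.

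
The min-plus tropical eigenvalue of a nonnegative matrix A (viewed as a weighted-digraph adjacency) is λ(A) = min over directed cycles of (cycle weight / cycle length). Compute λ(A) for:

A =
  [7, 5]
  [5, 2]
λ(A) = 2

Enumerate directed cycles and compute their means (weight / length). Sample:
  cycle 0 → 0: weight = 7, length = 1, mean = 7/1 ≈ 7.000
  cycle 1 → 1: weight = 2, length = 1, mean = 2/1 ≈ 2.000
  cycle 0 → 1 → 0: weight = 10, length = 2, mean = 10/2 ≈ 5.000
  cycle 1 → 0 → 1: weight = 10, length = 2, mean = 10/2 ≈ 5.000
Minimum mean = 2.000, attained e.g. along the cycle 1 → 1 with weight 2 and length 1. So λ(A) = 2/1 = 2.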